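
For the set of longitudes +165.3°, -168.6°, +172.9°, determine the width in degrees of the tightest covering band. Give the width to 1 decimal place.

26.1°

Sort the longitudes: -168.6°, +165.3°, +172.9°.
Eastward gaps between consecutive values (wrapping around): 333.9°, 7.6°, 18.5°.
Largest gap = 333.9° ⇒ minimal covering band is its complement: 360° − 333.9° = 26.1°.
Band runs from +165.3° eastward to -168.6°, crossing the antimeridian.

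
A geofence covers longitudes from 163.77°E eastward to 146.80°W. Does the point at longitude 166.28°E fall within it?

Yes

Band width going east from +163.77° to -146.80°: ((-146.80 − 163.77) mod 360) = 49.43°.
Offset of +166.28° east of the west edge: ((166.28 − 163.77) mod 360) = 2.51°.
2.51° ≤ 49.43° ⇒ inside.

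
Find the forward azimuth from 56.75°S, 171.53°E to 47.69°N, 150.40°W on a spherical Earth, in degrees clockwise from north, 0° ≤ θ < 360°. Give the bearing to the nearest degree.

Δλ = -150.40 − 171.53 = -321.93°; wrapped into (−180°, 180°]: 38.07°.
θ = atan2( sin Δλ · cos φ₂ , cos φ₁ · sin φ₂ − sin φ₁ · cos φ₂ · cos Δλ )
  = atan2(0.41508, 0.84865) = 26.063° → normalised to [0°, 360°): 26.063°.

26°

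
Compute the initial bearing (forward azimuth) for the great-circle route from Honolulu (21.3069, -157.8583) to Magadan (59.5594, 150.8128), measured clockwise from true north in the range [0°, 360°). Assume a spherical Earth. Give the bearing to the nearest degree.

Δλ = 150.8128 − -157.8583 = 308.6711°; wrapped into (−180°, 180°]: -51.3289°.
θ = atan2( sin Δλ · cos φ₂ , cos φ₁ · sin φ₂ − sin φ₁ · cos φ₂ · cos Δλ )
  = atan2(-0.39556, 0.68819) = -29.890° → normalised to [0°, 360°): 330.110°.

330°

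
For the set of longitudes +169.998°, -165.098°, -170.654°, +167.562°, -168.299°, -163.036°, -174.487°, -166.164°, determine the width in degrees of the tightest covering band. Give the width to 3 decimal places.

29.402°

Sort the longitudes: -174.487°, -170.654°, -168.299°, -166.164°, -165.098°, -163.036°, +167.562°, +169.998°.
Eastward gaps between consecutive values (wrapping around): 3.833°, 2.355°, 2.135°, 1.066°, 2.062°, 330.598°, 2.436°, 15.515°.
Largest gap = 330.598° ⇒ minimal covering band is its complement: 360° − 330.598° = 29.402°.
Band runs from +167.562° eastward to -163.036°, crossing the antimeridian.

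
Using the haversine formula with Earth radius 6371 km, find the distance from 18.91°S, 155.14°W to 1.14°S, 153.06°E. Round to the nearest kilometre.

Δλ = 153.06 − -155.14 = 308.20°; wrapped into (−180°, 180°]: -51.80°.
Δφ = -1.14 − -18.91 = 17.77°.
a = sin²(Δφ/2) + cos φ₁ · cos φ₂ · sin²(Δλ/2) = 0.204318.
c = 2·atan2(√a, √(1−a)) = 0.93805 rad → d = 6371·c ≈ 5976.30 km.

5976 km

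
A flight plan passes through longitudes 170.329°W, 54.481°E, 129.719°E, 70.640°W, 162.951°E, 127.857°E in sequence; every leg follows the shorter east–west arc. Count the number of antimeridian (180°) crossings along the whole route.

Leg 1: -170.329° → +54.481°, shortest Δλ = -135.19° (west) — crosses 180°.
Leg 2: +54.481° → +129.719°, shortest Δλ = 75.238° (east) — does not cross 180°.
Leg 3: +129.719° → -70.640°, shortest Δλ = 159.641° (east) — crosses 180°.
Leg 4: -70.640° → +162.951°, shortest Δλ = -126.409° (west) — crosses 180°.
Leg 5: +162.951° → +127.857°, shortest Δλ = -35.094° (west) — does not cross 180°.
Total crossings: 3.

3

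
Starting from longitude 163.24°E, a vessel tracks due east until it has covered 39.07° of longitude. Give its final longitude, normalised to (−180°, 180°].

157.69°W

Start at +163.24°; shift +39.07° → +202.31°.
+202.31° lies outside (−180°, 180°]; subtract 360° → -157.69°.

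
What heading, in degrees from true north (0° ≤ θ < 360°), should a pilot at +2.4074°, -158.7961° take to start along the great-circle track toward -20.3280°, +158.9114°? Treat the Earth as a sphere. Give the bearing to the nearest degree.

Δλ = 158.9114 − -158.7961 = 317.7075°; wrapped into (−180°, 180°]: -42.2925°.
θ = atan2( sin Δλ · cos φ₂ , cos φ₁ · sin φ₂ − sin φ₁ · cos φ₂ · cos Δλ )
  = atan2(-0.63101, -0.37622) = -120.805° → normalised to [0°, 360°): 239.195°.

239°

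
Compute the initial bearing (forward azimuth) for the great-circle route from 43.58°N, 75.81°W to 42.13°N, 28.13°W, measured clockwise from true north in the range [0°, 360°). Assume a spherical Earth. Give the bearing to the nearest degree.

76°

Δλ = -28.13 − -75.81 = 47.68°.
θ = atan2( sin Δλ · cos φ₂ , cos φ₁ · sin φ₂ − sin φ₁ · cos φ₂ · cos Δλ )
  = atan2(0.54835, 0.14174) = 75.508° → normalised to [0°, 360°): 75.508°.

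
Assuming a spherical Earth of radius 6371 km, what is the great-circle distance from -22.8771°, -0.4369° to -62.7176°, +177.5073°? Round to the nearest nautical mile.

5667 nmi

Δλ = 177.5073 − -0.4369 = 177.9442°.
Δφ = -62.7176 − -22.8771 = -39.8405°.
a = sin²(Δφ/2) + cos φ₁ · cos φ₂ · sin²(Δλ/2) = 0.538270.
c = 2·atan2(√a, √(1−a)) = 1.64741 rad → d = 6371·c ≈ 10495.65 km ≈ 5667.20 nmi.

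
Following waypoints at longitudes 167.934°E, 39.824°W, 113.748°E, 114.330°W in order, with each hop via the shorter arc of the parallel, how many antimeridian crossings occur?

Leg 1: +167.934° → -39.824°, shortest Δλ = 152.242° (east) — crosses 180°.
Leg 2: -39.824° → +113.748°, shortest Δλ = 153.572° (east) — does not cross 180°.
Leg 3: +113.748° → -114.330°, shortest Δλ = 131.922° (east) — crosses 180°.
Total crossings: 2.

2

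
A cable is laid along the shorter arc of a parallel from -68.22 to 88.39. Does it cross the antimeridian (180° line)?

Signed shortest Δλ = ((88.39 − -68.22 + 180) mod 360) − 180 = 156.61°.
Going east by 156.61° from -68.22° reaches +88.39° without touching 180°.

No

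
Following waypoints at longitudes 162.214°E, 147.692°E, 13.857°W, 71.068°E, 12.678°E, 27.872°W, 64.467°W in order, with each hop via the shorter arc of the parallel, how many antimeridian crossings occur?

0

Leg 1: +162.214° → +147.692°, shortest Δλ = -14.522° (west) — does not cross 180°.
Leg 2: +147.692° → -13.857°, shortest Δλ = -161.549° (west) — does not cross 180°.
Leg 3: -13.857° → +71.068°, shortest Δλ = 84.925° (east) — does not cross 180°.
Leg 4: +71.068° → +12.678°, shortest Δλ = -58.39° (west) — does not cross 180°.
Leg 5: +12.678° → -27.872°, shortest Δλ = -40.55° (west) — does not cross 180°.
Leg 6: -27.872° → -64.467°, shortest Δλ = -36.595° (west) — does not cross 180°.
Total crossings: 0.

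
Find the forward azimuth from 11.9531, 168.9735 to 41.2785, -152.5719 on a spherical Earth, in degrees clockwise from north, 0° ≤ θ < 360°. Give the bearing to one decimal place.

41.8°

Δλ = -152.5719 − 168.9735 = -321.5454°; wrapped into (−180°, 180°]: 38.4546°.
θ = atan2( sin Δλ · cos φ₂ , cos φ₁ · sin φ₂ − sin φ₁ · cos φ₂ · cos Δλ )
  = atan2(0.46736, 0.52353) = 41.756° → normalised to [0°, 360°): 41.756°.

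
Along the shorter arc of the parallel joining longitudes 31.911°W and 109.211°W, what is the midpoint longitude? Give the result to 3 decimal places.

Signed shortest Δλ from -31.911° to -109.211° is -77.300°.
Midpoint longitude = -31.911° + (-77.300°)/2 = -31.911° − 38.650° = -70.561°.

70.561°W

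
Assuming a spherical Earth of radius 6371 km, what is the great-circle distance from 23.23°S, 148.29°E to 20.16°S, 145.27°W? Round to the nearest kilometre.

Δλ = -145.27 − 148.29 = -293.56°; wrapped into (−180°, 180°]: 66.44°.
Δφ = -20.16 − -23.23 = 3.07°.
a = sin²(Δφ/2) + cos φ₁ · cos φ₂ · sin²(Δλ/2) = 0.259632.
c = 2·atan2(√a, √(1−a)) = 1.06930 rad → d = 6371·c ≈ 6812.52 km.

6813 km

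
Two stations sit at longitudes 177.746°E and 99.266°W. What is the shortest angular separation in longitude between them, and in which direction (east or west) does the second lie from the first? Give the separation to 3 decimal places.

Raw difference: -99.266 − 177.746 = -277.012°.
Normalise into (−180°, 180°]: -277.012° + 360° = 82.988°.
Positive ⇒ the second point lies to the east; separation 82.988°.

82.988° east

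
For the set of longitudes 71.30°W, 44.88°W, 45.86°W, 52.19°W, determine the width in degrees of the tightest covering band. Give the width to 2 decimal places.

Sort the longitudes: -71.30°, -52.19°, -45.86°, -44.88°.
Eastward gaps between consecutive values (wrapping around): 19.11°, 6.33°, 0.98°, 333.58°.
Largest gap = 333.58° ⇒ minimal covering band is its complement: 360° − 333.58° = 26.42°.
Band runs from -71.30° eastward to -44.88°.

26.42°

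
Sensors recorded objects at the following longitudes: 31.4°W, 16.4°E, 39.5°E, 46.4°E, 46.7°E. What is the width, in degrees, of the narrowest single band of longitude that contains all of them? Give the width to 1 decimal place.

78.1°

Sort the longitudes: -31.4°, +16.4°, +39.5°, +46.4°, +46.7°.
Eastward gaps between consecutive values (wrapping around): 47.8°, 23.1°, 6.9°, 0.3°, 281.9°.
Largest gap = 281.9° ⇒ minimal covering band is its complement: 360° − 281.9° = 78.1°.
Band runs from -31.4° eastward to +46.7°.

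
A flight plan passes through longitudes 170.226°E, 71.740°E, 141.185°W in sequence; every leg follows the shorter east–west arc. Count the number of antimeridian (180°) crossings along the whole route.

Leg 1: +170.226° → +71.740°, shortest Δλ = -98.486° (west) — does not cross 180°.
Leg 2: +71.740° → -141.185°, shortest Δλ = 147.075° (east) — crosses 180°.
Total crossings: 1.

1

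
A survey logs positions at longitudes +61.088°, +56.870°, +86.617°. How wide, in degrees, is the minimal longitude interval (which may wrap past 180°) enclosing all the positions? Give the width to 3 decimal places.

29.747°

Sort the longitudes: +56.870°, +61.088°, +86.617°.
Eastward gaps between consecutive values (wrapping around): 4.218°, 25.529°, 330.253°.
Largest gap = 330.253° ⇒ minimal covering band is its complement: 360° − 330.253° = 29.747°.
Band runs from +56.870° eastward to +86.617°.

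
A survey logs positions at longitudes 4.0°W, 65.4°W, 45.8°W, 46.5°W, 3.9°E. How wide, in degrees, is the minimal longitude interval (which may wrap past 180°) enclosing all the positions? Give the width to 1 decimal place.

69.3°

Sort the longitudes: -65.4°, -46.5°, -45.8°, -4.0°, +3.9°.
Eastward gaps between consecutive values (wrapping around): 18.9°, 0.7°, 41.8°, 7.9°, 290.7°.
Largest gap = 290.7° ⇒ minimal covering band is its complement: 360° − 290.7° = 69.3°.
Band runs from -65.4° eastward to +3.9°.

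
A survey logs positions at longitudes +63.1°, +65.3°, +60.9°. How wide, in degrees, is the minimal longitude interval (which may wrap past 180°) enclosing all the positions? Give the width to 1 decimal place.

4.4°

Sort the longitudes: +60.9°, +63.1°, +65.3°.
Eastward gaps between consecutive values (wrapping around): 2.2°, 2.2°, 355.6°.
Largest gap = 355.6° ⇒ minimal covering band is its complement: 360° − 355.6° = 4.4°.
Band runs from +60.9° eastward to +65.3°.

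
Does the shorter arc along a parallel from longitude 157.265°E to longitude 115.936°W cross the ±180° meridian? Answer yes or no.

Naïve |-115.936 − 157.265| = 273.201° > 180°, so the shorter arc goes the other way round — across 180°.
Signed shortest Δλ = ((-115.936 − 157.265 + 180) mod 360) − 180 = 86.799°.
Going east by 86.799° from +157.265° passes through 180° before reaching -115.936°.

Yes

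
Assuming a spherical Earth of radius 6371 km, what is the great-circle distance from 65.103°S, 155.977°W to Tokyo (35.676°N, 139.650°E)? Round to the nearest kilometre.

12498 km

Δλ = 139.650 − -155.977 = 295.627°; wrapped into (−180°, 180°]: -64.373°.
Δφ = 35.676 − -65.103 = 100.779°.
a = sin²(Δφ/2) + cos φ₁ · cos φ₂ · sin²(Δλ/2) = 0.690546.
c = 2·atan2(√a, √(1−a)) = 1.96177 rad → d = 6371·c ≈ 12498.46 km.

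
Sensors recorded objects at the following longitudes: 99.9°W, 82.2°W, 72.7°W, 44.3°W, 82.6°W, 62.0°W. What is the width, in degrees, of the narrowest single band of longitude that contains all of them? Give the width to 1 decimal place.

Sort the longitudes: -99.9°, -82.6°, -82.2°, -72.7°, -62.0°, -44.3°.
Eastward gaps between consecutive values (wrapping around): 17.3°, 0.4°, 9.5°, 10.7°, 17.7°, 304.4°.
Largest gap = 304.4° ⇒ minimal covering band is its complement: 360° − 304.4° = 55.6°.
Band runs from -99.9° eastward to -44.3°.

55.6°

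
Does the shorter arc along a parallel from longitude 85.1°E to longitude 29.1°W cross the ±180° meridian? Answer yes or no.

No

Signed shortest Δλ = ((-29.1 − 85.1 + 180) mod 360) − 180 = -114.2°.
Going west by 114.2° from +85.1° reaches -29.1° without touching 180°.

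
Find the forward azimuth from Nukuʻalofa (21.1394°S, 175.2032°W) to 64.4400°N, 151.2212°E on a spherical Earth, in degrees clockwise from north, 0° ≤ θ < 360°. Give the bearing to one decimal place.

346.2°

Δλ = 151.2212 − -175.2032 = 326.4244°; wrapped into (−180°, 180°]: -33.5756°.
θ = atan2( sin Δλ · cos φ₂ , cos φ₁ · sin φ₂ − sin φ₁ · cos φ₂ · cos Δλ )
  = atan2(-0.23861, 0.97106) = -13.805° → normalised to [0°, 360°): 346.195°.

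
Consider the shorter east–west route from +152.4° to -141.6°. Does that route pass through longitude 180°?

Naïve |-141.6 − 152.4| = 294.0° > 180°, so the shorter arc goes the other way round — across 180°.
Signed shortest Δλ = ((-141.6 − 152.4 + 180) mod 360) − 180 = 66.0°.
Going east by 66.0° from +152.4° passes through 180° before reaching -141.6°.

Yes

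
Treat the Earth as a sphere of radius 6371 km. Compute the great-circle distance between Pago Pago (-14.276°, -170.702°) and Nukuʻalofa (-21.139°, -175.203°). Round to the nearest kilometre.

Δλ = -175.203 − -170.702 = -4.501°.
Δφ = -21.139 − -14.276 = -6.863°.
a = sin²(Δφ/2) + cos φ₁ · cos φ₂ · sin²(Δλ/2) = 0.004976.
c = 2·atan2(√a, √(1−a)) = 0.14121 rad → d = 6371·c ≈ 899.62 km.

900 km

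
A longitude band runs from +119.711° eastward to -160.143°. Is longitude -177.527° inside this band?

Yes

Band width going east from +119.711° to -160.143°: ((-160.143 − 119.711) mod 360) = 80.146°.
Offset of -177.527° east of the west edge: ((-177.527 − 119.711) mod 360) = 62.762°.
62.762° ≤ 80.146° ⇒ inside.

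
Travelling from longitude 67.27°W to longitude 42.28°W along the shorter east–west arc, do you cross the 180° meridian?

Signed shortest Δλ = ((-42.28 − -67.27 + 180) mod 360) − 180 = 24.99°.
Going east by 24.99° from -67.27° reaches -42.28° without touching 180°.

No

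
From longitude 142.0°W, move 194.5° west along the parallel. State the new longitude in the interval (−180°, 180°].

23.5°E

Start at -142.0°; shift −194.5° → -336.5°.
-336.5° lies outside (−180°, 180°]; add 360° → +23.5°.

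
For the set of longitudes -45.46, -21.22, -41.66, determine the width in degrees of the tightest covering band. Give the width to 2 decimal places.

Sort the longitudes: -45.46°, -41.66°, -21.22°.
Eastward gaps between consecutive values (wrapping around): 3.80°, 20.44°, 335.76°.
Largest gap = 335.76° ⇒ minimal covering band is its complement: 360° − 335.76° = 24.24°.
Band runs from -45.46° eastward to -21.22°.

24.24°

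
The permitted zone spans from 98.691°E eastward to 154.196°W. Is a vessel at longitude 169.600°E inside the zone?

Band width going east from +98.691° to -154.196°: ((-154.196 − 98.691) mod 360) = 107.113°.
Offset of +169.600° east of the west edge: ((169.600 − 98.691) mod 360) = 70.909°.
70.909° ≤ 107.113° ⇒ inside.

Yes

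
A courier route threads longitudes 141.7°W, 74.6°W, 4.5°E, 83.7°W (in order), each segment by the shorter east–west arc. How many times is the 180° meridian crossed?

Leg 1: -141.7° → -74.6°, shortest Δλ = 67.1° (east) — does not cross 180°.
Leg 2: -74.6° → +4.5°, shortest Δλ = 79.1° (east) — does not cross 180°.
Leg 3: +4.5° → -83.7°, shortest Δλ = -88.2° (west) — does not cross 180°.
Total crossings: 0.

0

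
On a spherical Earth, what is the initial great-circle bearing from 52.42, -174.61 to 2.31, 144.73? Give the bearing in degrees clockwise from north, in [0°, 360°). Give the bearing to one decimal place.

228.5°

Δλ = 144.73 − -174.61 = 319.34°; wrapped into (−180°, 180°]: -40.66°.
θ = atan2( sin Δλ · cos φ₂ , cos φ₁ · sin φ₂ − sin φ₁ · cos φ₂ · cos Δλ )
  = atan2(-0.65104, -0.57611) = -131.506° → normalised to [0°, 360°): 228.494°.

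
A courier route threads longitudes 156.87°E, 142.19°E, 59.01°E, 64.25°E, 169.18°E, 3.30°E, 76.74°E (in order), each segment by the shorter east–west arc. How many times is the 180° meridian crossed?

0

Leg 1: +156.87° → +142.19°, shortest Δλ = -14.68° (west) — does not cross 180°.
Leg 2: +142.19° → +59.01°, shortest Δλ = -83.18° (west) — does not cross 180°.
Leg 3: +59.01° → +64.25°, shortest Δλ = 5.24° (east) — does not cross 180°.
Leg 4: +64.25° → +169.18°, shortest Δλ = 104.93° (east) — does not cross 180°.
Leg 5: +169.18° → +3.30°, shortest Δλ = -165.88° (west) — does not cross 180°.
Leg 6: +3.30° → +76.74°, shortest Δλ = 73.44° (east) — does not cross 180°.
Total crossings: 0.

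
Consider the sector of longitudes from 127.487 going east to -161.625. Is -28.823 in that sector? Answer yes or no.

No

Band width going east from +127.487° to -161.625°: ((-161.625 − 127.487) mod 360) = 70.888°.
Offset of -28.823° east of the west edge: ((-28.823 − 127.487) mod 360) = 203.690°.
203.690° > 70.888° ⇒ outside.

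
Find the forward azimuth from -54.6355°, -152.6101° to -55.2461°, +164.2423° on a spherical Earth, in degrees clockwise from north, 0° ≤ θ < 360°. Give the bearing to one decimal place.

Δλ = 164.2423 − -152.6101 = 316.8524°; wrapped into (−180°, 180°]: -43.1476°.
θ = atan2( sin Δλ · cos φ₂ , cos φ₁ · sin φ₂ − sin φ₁ · cos φ₂ · cos Δλ )
  = atan2(-0.38985, -0.13636) = -109.279° → normalised to [0°, 360°): 250.721°.

250.7°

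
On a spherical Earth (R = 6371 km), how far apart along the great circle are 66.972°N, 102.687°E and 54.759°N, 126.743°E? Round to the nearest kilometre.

Δλ = 126.743 − 102.687 = 24.056°.
Δφ = 54.759 − 66.972 = -12.213°.
a = sin²(Δφ/2) + cos φ₁ · cos φ₂ · sin²(Δλ/2) = 0.021118.
c = 2·atan2(√a, √(1−a)) = 0.29167 rad → d = 6371·c ≈ 1858.26 km.

1858 km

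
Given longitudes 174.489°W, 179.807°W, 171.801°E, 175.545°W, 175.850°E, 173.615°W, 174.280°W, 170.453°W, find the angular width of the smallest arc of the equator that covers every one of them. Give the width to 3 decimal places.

17.746°

Sort the longitudes: -179.807°, -175.545°, -174.489°, -174.280°, -173.615°, -170.453°, +171.801°, +175.850°.
Eastward gaps between consecutive values (wrapping around): 4.262°, 1.056°, 0.209°, 0.665°, 3.162°, 342.254°, 4.049°, 4.343°.
Largest gap = 342.254° ⇒ minimal covering band is its complement: 360° − 342.254° = 17.746°.
Band runs from +171.801° eastward to -170.453°, crossing the antimeridian.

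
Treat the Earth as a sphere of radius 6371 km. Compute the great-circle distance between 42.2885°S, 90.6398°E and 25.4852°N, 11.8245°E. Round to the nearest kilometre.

Δλ = 11.8245 − 90.6398 = -78.8153°.
Δφ = 25.4852 − -42.2885 = 67.7737°.
a = sin²(Δφ/2) + cos φ₁ · cos φ₂ · sin²(Δλ/2) = 0.579993.
c = 2·atan2(√a, √(1−a)) = 1.73147 rad → d = 6371·c ≈ 11031.22 km.

11031 km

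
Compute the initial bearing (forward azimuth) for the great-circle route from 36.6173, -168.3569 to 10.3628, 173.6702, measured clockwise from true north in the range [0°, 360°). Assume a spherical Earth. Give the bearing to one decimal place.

Δλ = 173.6702 − -168.3569 = 342.0271°; wrapped into (−180°, 180°]: -17.9729°.
θ = atan2( sin Δλ · cos φ₂ , cos φ₁ · sin φ₂ − sin φ₁ · cos φ₂ · cos Δλ )
  = atan2(-0.30353, -0.41373) = -143.734° → normalised to [0°, 360°): 216.266°.

216.3°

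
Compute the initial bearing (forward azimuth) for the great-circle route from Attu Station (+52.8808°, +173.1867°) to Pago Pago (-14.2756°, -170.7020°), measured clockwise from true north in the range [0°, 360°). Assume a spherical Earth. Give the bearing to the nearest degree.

163°

Δλ = -170.7020 − 173.1867 = -343.8887°; wrapped into (−180°, 180°]: 16.1113°.
θ = atan2( sin Δλ · cos φ₂ , cos φ₁ · sin φ₂ − sin φ₁ · cos φ₂ · cos Δλ )
  = atan2(0.26894, -0.89122) = 163.208° → normalised to [0°, 360°): 163.208°.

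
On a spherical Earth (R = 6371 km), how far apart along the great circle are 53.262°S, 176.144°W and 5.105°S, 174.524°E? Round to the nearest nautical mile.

2928 nmi

Δλ = 174.524 − -176.144 = 350.668°; wrapped into (−180°, 180°]: -9.332°.
Δφ = -5.105 − -53.262 = 48.157°.
a = sin²(Δφ/2) + cos φ₁ · cos φ₂ · sin²(Δλ/2) = 0.170397.
c = 2·atan2(√a, √(1−a)) = 0.85103 rad → d = 6371·c ≈ 5421.93 km ≈ 2927.61 nmi.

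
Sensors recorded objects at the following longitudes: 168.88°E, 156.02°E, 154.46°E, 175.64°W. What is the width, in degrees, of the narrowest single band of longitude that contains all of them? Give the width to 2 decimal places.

29.90°

Sort the longitudes: -175.64°, +154.46°, +156.02°, +168.88°.
Eastward gaps between consecutive values (wrapping around): 330.10°, 1.56°, 12.86°, 15.48°.
Largest gap = 330.10° ⇒ minimal covering band is its complement: 360° − 330.10° = 29.90°.
Band runs from +154.46° eastward to -175.64°, crossing the antimeridian.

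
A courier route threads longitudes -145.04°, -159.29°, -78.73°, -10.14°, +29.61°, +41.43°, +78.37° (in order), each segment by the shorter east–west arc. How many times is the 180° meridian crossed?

0

Leg 1: -145.04° → -159.29°, shortest Δλ = -14.25° (west) — does not cross 180°.
Leg 2: -159.29° → -78.73°, shortest Δλ = 80.56° (east) — does not cross 180°.
Leg 3: -78.73° → -10.14°, shortest Δλ = 68.59° (east) — does not cross 180°.
Leg 4: -10.14° → +29.61°, shortest Δλ = 39.75° (east) — does not cross 180°.
Leg 5: +29.61° → +41.43°, shortest Δλ = 11.82° (east) — does not cross 180°.
Leg 6: +41.43° → +78.37°, shortest Δλ = 36.94° (east) — does not cross 180°.
Total crossings: 0.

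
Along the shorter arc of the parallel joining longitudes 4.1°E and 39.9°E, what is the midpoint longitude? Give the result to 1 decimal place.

22.0°E

Signed shortest Δλ from +4.1° to +39.9° is +35.8°.
Midpoint longitude = +4.1° + (+35.8°)/2 = +4.1° + 17.9° = +22.0°.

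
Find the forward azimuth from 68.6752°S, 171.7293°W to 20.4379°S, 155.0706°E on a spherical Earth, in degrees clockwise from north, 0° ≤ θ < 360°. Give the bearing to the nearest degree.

Δλ = 155.0706 − -171.7293 = 326.7999°; wrapped into (−180°, 180°]: -33.2001°.
θ = atan2( sin Δλ · cos φ₂ , cos φ₁ · sin φ₂ − sin φ₁ · cos φ₂ · cos Δλ )
  = atan2(-0.51310, 0.60342) = -40.375° → normalised to [0°, 360°): 319.625°.

320°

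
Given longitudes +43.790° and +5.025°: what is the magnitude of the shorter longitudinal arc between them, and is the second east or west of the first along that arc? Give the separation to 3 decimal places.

Raw difference: 5.025 − 43.790 = -38.765°.
Normalise into (−180°, 180°]: -38.765° stays -38.765°.
Negative ⇒ the second point lies to the west; separation 38.765°.

38.765° west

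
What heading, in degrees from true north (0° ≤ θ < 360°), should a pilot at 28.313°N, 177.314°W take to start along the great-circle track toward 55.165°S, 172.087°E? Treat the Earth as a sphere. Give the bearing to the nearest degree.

Δλ = 172.087 − -177.314 = 349.401°; wrapped into (−180°, 180°]: -10.599°.
θ = atan2( sin Δλ · cos φ₂ , cos φ₁ · sin φ₂ − sin φ₁ · cos φ₂ · cos Δλ )
  = atan2(-0.10507, -0.98891) = -173.935° → normalised to [0°, 360°): 186.065°.

186°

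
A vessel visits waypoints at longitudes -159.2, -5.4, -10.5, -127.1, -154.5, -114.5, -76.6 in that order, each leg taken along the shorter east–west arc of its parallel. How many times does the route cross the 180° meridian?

Leg 1: -159.2° → -5.4°, shortest Δλ = 153.8° (east) — does not cross 180°.
Leg 2: -5.4° → -10.5°, shortest Δλ = -5.1° (west) — does not cross 180°.
Leg 3: -10.5° → -127.1°, shortest Δλ = -116.6° (west) — does not cross 180°.
Leg 4: -127.1° → -154.5°, shortest Δλ = -27.4° (west) — does not cross 180°.
Leg 5: -154.5° → -114.5°, shortest Δλ = 40.0° (east) — does not cross 180°.
Leg 6: -114.5° → -76.6°, shortest Δλ = 37.9° (east) — does not cross 180°.
Total crossings: 0.

0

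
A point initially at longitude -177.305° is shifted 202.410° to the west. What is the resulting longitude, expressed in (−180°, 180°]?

Start at -177.305°; shift −202.410° → -379.715°.
-379.715° lies outside (−180°, 180°]; add 360° → -19.715°.

-19.715°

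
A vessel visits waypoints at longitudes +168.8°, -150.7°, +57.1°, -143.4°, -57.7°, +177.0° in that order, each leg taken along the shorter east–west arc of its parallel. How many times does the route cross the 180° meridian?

4

Leg 1: +168.8° → -150.7°, shortest Δλ = 40.5° (east) — crosses 180°.
Leg 2: -150.7° → +57.1°, shortest Δλ = -152.2° (west) — crosses 180°.
Leg 3: +57.1° → -143.4°, shortest Δλ = 159.5° (east) — crosses 180°.
Leg 4: -143.4° → -57.7°, shortest Δλ = 85.7° (east) — does not cross 180°.
Leg 5: -57.7° → +177.0°, shortest Δλ = -125.3° (west) — crosses 180°.
Total crossings: 4.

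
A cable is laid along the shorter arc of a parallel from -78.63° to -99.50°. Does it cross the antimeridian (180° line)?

No

Signed shortest Δλ = ((-99.50 − -78.63 + 180) mod 360) − 180 = -20.87°.
Going west by 20.87° from -78.63° reaches -99.50° without touching 180°.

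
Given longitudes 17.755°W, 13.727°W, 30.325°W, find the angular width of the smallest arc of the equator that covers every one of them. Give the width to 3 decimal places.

16.598°

Sort the longitudes: -30.325°, -17.755°, -13.727°.
Eastward gaps between consecutive values (wrapping around): 12.570°, 4.028°, 343.402°.
Largest gap = 343.402° ⇒ minimal covering band is its complement: 360° − 343.402° = 16.598°.
Band runs from -30.325° eastward to -13.727°.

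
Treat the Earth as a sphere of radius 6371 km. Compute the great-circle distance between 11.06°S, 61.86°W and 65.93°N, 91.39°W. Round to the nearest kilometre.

Δλ = -91.39 − -61.86 = -29.53°.
Δφ = 65.93 − -11.06 = 76.99°.
a = sin²(Δφ/2) + cos φ₁ · cos φ₂ · sin²(Δλ/2) = 0.413438.
c = 2·atan2(√a, √(1−a)) = 1.39680 rad → d = 6371·c ≈ 8898.98 km.

8899 km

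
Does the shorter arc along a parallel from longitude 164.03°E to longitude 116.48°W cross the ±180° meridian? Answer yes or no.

Naïve |-116.48 − 164.03| = 280.51° > 180°, so the shorter arc goes the other way round — across 180°.
Signed shortest Δλ = ((-116.48 − 164.03 + 180) mod 360) − 180 = 79.49°.
Going east by 79.49° from +164.03° passes through 180° before reaching -116.48°.

Yes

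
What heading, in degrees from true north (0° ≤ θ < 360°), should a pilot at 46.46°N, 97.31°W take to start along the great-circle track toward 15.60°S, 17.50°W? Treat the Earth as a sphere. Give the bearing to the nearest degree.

Δλ = -17.50 − -97.31 = 79.81°.
θ = atan2( sin Δλ · cos φ₂ , cos φ₁ · sin φ₂ − sin φ₁ · cos φ₂ · cos Δλ )
  = atan2(0.94797, -0.30877) = 108.041° → normalised to [0°, 360°): 108.041°.

108°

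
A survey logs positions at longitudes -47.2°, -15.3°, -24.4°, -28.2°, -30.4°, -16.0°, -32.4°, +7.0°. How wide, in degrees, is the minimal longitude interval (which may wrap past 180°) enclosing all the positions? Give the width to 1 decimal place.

Sort the longitudes: -47.2°, -32.4°, -30.4°, -28.2°, -24.4°, -16.0°, -15.3°, +7.0°.
Eastward gaps between consecutive values (wrapping around): 14.8°, 2.0°, 2.2°, 3.8°, 8.4°, 0.7°, 22.3°, 305.8°.
Largest gap = 305.8° ⇒ minimal covering band is its complement: 360° − 305.8° = 54.2°.
Band runs from -47.2° eastward to +7.0°.

54.2°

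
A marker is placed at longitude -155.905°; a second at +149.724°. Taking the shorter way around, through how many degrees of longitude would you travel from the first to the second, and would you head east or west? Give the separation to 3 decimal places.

54.371° west

Raw difference: 149.724 − -155.905 = 305.629°.
Normalise into (−180°, 180°]: 305.629° − 360° = -54.371°.
Negative ⇒ the second point lies to the west; separation 54.371°.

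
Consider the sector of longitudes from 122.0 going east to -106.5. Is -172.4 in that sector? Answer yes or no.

Band width going east from +122.0° to -106.5°: ((-106.5 − 122.0) mod 360) = 131.5°.
Offset of -172.4° east of the west edge: ((-172.4 − 122.0) mod 360) = 65.6°.
65.6° ≤ 131.5° ⇒ inside.

Yes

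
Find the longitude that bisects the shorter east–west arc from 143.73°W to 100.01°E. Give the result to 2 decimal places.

158.14°E

Signed shortest Δλ from -143.73° to +100.01° is -116.26°.
Midpoint longitude = -143.73° + (-116.26°)/2 = -143.73° − 58.13° = -201.86°.
Normalise into (−180°, 180°]: +158.14°.
(The naïve average (-143.73 + +100.01)/2 = -21.86° is on the wrong side of the globe.)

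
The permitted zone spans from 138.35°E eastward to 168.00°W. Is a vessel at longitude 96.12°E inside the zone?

No

Band width going east from +138.35° to -168.00°: ((-168.00 − 138.35) mod 360) = 53.65°.
Offset of +96.12° east of the west edge: ((96.12 − 138.35) mod 360) = 317.77°.
317.77° > 53.65° ⇒ outside.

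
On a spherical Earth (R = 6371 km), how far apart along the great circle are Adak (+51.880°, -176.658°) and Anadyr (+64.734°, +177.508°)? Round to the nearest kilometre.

Δλ = 177.508 − -176.658 = 354.166°; wrapped into (−180°, 180°]: -5.834°.
Δφ = 64.734 − 51.880 = 12.854°.
a = sin²(Δφ/2) + cos φ₁ · cos φ₂ · sin²(Δλ/2) = 0.013212.
c = 2·atan2(√a, √(1−a)) = 0.23040 rad → d = 6371·c ≈ 1467.87 km.

1468 km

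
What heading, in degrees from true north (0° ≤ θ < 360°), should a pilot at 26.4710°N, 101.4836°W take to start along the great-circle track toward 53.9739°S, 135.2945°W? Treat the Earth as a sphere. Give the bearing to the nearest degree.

199°

Δλ = -135.2945 − -101.4836 = -33.8109°.
θ = atan2( sin Δλ · cos φ₂ , cos φ₁ · sin φ₂ − sin φ₁ · cos φ₂ · cos Δλ )
  = atan2(-0.32728, -0.94179) = -160.837° → normalised to [0°, 360°): 199.163°.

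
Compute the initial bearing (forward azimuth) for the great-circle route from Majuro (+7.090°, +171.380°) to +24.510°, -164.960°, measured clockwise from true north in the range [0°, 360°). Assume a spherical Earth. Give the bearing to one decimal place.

49.8°

Δλ = -164.960 − 171.380 = -336.340°; wrapped into (−180°, 180°]: 23.660°.
θ = atan2( sin Δλ · cos φ₂ , cos φ₁ · sin φ₂ − sin φ₁ · cos φ₂ · cos Δλ )
  = atan2(0.36515, 0.30881) = 49.778° → normalised to [0°, 360°): 49.778°.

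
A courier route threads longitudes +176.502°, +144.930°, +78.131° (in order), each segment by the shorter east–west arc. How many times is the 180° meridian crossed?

0

Leg 1: +176.502° → +144.930°, shortest Δλ = -31.572° (west) — does not cross 180°.
Leg 2: +144.930° → +78.131°, shortest Δλ = -66.799° (west) — does not cross 180°.
Total crossings: 0.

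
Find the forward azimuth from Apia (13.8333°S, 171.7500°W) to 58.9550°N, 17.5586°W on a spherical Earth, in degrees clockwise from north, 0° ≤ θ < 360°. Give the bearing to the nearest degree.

17°

Δλ = -17.5586 − -171.7500 = 154.1914°.
θ = atan2( sin Δλ · cos φ₂ , cos φ₁ · sin φ₂ − sin φ₁ · cos φ₂ · cos Δλ )
  = atan2(0.22452, 0.72091) = 17.299° → normalised to [0°, 360°): 17.299°.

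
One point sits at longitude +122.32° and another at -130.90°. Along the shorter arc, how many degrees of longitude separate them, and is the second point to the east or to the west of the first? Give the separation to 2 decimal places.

106.78° east

Raw difference: -130.90 − 122.32 = -253.22°.
Normalise into (−180°, 180°]: -253.22° + 360° = 106.78°.
Positive ⇒ the second point lies to the east; separation 106.78°.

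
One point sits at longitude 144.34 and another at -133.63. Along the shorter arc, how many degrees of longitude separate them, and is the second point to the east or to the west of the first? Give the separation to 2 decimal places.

Raw difference: -133.63 − 144.34 = -277.97°.
Normalise into (−180°, 180°]: -277.97° + 360° = 82.03°.
Positive ⇒ the second point lies to the east; separation 82.03°.

82.03° east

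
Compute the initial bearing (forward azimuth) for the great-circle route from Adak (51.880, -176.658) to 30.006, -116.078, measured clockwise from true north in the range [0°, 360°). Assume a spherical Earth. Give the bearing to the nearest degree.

Δλ = -116.078 − -176.658 = 60.580°.
θ = atan2( sin Δλ · cos φ₂ , cos φ₁ · sin φ₂ − sin φ₁ · cos φ₂ · cos Δλ )
  = atan2(0.75430, -0.02594) = 91.969° → normalised to [0°, 360°): 91.969°.

92°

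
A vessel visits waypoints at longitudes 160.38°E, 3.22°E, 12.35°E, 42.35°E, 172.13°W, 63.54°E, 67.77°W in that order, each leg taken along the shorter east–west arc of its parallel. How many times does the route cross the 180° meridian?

Leg 1: +160.38° → +3.22°, shortest Δλ = -157.16° (west) — does not cross 180°.
Leg 2: +3.22° → +12.35°, shortest Δλ = 9.13° (east) — does not cross 180°.
Leg 3: +12.35° → +42.35°, shortest Δλ = 30.0° (east) — does not cross 180°.
Leg 4: +42.35° → -172.13°, shortest Δλ = 145.52° (east) — crosses 180°.
Leg 5: -172.13° → +63.54°, shortest Δλ = -124.33° (west) — crosses 180°.
Leg 6: +63.54° → -67.77°, shortest Δλ = -131.31° (west) — does not cross 180°.
Total crossings: 2.

2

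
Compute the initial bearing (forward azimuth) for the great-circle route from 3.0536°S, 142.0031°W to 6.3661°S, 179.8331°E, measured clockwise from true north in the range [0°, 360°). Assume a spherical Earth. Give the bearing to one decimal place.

263.6°

Δλ = 179.8331 − -142.0031 = 321.8362°; wrapped into (−180°, 180°]: -38.1638°.
θ = atan2( sin Δλ · cos φ₂ , cos φ₁ · sin φ₂ − sin φ₁ · cos φ₂ · cos Δλ )
  = atan2(-0.61410, -0.06910) = -96.420° → normalised to [0°, 360°): 263.580°.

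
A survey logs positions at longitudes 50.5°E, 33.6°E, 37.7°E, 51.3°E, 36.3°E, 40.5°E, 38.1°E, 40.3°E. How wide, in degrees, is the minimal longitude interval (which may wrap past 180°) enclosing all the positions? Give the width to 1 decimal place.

Sort the longitudes: +33.6°, +36.3°, +37.7°, +38.1°, +40.3°, +40.5°, +50.5°, +51.3°.
Eastward gaps between consecutive values (wrapping around): 2.7°, 1.4°, 0.4°, 2.2°, 0.2°, 10.0°, 0.8°, 342.3°.
Largest gap = 342.3° ⇒ minimal covering band is its complement: 360° − 342.3° = 17.7°.
Band runs from +33.6° eastward to +51.3°.

17.7°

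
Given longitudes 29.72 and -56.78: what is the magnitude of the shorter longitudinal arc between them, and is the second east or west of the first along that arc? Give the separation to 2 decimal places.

Raw difference: -56.78 − 29.72 = -86.5°.
Normalise into (−180°, 180°]: -86.5° stays -86.5°.
Negative ⇒ the second point lies to the west; separation 86.50°.

86.50° west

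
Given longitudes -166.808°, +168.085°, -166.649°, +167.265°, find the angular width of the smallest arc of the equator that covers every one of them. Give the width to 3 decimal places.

Sort the longitudes: -166.808°, -166.649°, +167.265°, +168.085°.
Eastward gaps between consecutive values (wrapping around): 0.159°, 333.914°, 0.820°, 25.107°.
Largest gap = 333.914° ⇒ minimal covering band is its complement: 360° − 333.914° = 26.086°.
Band runs from +167.265° eastward to -166.649°, crossing the antimeridian.

26.086°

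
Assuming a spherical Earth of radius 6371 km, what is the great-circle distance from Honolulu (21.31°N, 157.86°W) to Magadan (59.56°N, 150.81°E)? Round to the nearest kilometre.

Δλ = 150.81 − -157.86 = 308.67°; wrapped into (−180°, 180°]: -51.33°.
Δφ = 59.56 − 21.31 = 38.25°.
a = sin²(Δφ/2) + cos φ₁ · cos φ₂ · sin²(Δλ/2) = 0.195880.
c = 2·atan2(√a, √(1−a)) = 0.91695 rad → d = 6371·c ≈ 5841.92 km.

5842 km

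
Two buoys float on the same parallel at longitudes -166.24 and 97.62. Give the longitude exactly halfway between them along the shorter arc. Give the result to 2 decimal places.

Signed shortest Δλ from -166.24° to +97.62° is -96.14°.
Midpoint longitude = -166.24° + (-96.14°)/2 = -166.24° − 48.07° = -214.31°.
Normalise into (−180°, 180°]: +145.69°.
(The naïve average (-166.24 + +97.62)/2 = -34.31° is on the wrong side of the globe.)

+145.69°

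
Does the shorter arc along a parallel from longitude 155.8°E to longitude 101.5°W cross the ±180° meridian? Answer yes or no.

Yes

Naïve |-101.5 − 155.8| = 257.3° > 180°, so the shorter arc goes the other way round — across 180°.
Signed shortest Δλ = ((-101.5 − 155.8 + 180) mod 360) − 180 = 102.7°.
Going east by 102.7° from +155.8° passes through 180° before reaching -101.5°.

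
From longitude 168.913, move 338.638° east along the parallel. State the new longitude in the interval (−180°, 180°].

Start at +168.913°; shift +338.638° → +507.551°.
+507.551° lies outside (−180°, 180°]; subtract 360° → +147.551°.

+147.551°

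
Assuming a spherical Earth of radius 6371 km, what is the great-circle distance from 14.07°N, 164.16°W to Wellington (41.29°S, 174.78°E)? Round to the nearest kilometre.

6526 km

Δλ = 174.78 − -164.16 = 338.94°; wrapped into (−180°, 180°]: -21.06°.
Δφ = -41.29 − 14.07 = -55.36°.
a = sin²(Δφ/2) + cos φ₁ · cos φ₂ · sin²(Δλ/2) = 0.240132.
c = 2·atan2(√a, √(1−a)) = 1.02426 rad → d = 6371·c ≈ 6525.53 km.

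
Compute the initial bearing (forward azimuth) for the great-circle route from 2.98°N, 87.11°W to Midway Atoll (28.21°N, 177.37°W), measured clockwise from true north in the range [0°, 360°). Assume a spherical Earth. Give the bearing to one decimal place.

298.2°

Δλ = -177.37 − -87.11 = -90.26°.
θ = atan2( sin Δλ · cos φ₂ , cos φ₁ · sin φ₂ − sin φ₁ · cos φ₂ · cos Δλ )
  = atan2(-0.88121, 0.47227) = -61.812° → normalised to [0°, 360°): 298.188°.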